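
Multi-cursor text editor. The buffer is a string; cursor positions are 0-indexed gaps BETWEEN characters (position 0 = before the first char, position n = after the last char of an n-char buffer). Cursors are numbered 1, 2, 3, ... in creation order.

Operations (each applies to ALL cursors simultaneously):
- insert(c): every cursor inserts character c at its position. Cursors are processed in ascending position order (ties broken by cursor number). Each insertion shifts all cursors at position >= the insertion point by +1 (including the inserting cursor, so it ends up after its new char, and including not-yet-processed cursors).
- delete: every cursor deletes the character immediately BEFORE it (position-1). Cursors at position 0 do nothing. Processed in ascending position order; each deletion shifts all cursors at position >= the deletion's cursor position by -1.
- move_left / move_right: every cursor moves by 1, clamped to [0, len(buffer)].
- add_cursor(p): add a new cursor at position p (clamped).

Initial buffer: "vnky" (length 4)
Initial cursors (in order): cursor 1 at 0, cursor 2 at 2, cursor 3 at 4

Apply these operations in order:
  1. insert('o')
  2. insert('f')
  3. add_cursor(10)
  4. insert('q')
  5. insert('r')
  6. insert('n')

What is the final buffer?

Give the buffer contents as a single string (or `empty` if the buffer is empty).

Answer: ofqrnvnofqrnkyofqqrrnn

Derivation:
After op 1 (insert('o')): buffer="ovnokyo" (len 7), cursors c1@1 c2@4 c3@7, authorship 1..2..3
After op 2 (insert('f')): buffer="ofvnofkyof" (len 10), cursors c1@2 c2@6 c3@10, authorship 11..22..33
After op 3 (add_cursor(10)): buffer="ofvnofkyof" (len 10), cursors c1@2 c2@6 c3@10 c4@10, authorship 11..22..33
After op 4 (insert('q')): buffer="ofqvnofqkyofqq" (len 14), cursors c1@3 c2@8 c3@14 c4@14, authorship 111..222..3334
After op 5 (insert('r')): buffer="ofqrvnofqrkyofqqrr" (len 18), cursors c1@4 c2@10 c3@18 c4@18, authorship 1111..2222..333434
After op 6 (insert('n')): buffer="ofqrnvnofqrnkyofqqrrnn" (len 22), cursors c1@5 c2@12 c3@22 c4@22, authorship 11111..22222..33343434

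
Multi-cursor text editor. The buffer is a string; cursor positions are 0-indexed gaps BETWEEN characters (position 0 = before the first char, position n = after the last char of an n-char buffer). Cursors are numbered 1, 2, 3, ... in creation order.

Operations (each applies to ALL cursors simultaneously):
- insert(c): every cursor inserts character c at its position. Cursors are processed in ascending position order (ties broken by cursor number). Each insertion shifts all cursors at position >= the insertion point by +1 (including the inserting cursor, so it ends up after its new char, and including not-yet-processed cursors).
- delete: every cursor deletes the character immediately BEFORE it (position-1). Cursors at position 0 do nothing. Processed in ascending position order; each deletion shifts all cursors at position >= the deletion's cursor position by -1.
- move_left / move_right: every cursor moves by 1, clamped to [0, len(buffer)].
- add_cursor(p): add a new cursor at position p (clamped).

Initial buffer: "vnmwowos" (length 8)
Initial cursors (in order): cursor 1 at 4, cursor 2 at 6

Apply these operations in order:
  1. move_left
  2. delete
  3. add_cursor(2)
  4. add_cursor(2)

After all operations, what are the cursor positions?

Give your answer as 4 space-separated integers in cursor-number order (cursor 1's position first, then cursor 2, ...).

After op 1 (move_left): buffer="vnmwowos" (len 8), cursors c1@3 c2@5, authorship ........
After op 2 (delete): buffer="vnwwos" (len 6), cursors c1@2 c2@3, authorship ......
After op 3 (add_cursor(2)): buffer="vnwwos" (len 6), cursors c1@2 c3@2 c2@3, authorship ......
After op 4 (add_cursor(2)): buffer="vnwwos" (len 6), cursors c1@2 c3@2 c4@2 c2@3, authorship ......

Answer: 2 3 2 2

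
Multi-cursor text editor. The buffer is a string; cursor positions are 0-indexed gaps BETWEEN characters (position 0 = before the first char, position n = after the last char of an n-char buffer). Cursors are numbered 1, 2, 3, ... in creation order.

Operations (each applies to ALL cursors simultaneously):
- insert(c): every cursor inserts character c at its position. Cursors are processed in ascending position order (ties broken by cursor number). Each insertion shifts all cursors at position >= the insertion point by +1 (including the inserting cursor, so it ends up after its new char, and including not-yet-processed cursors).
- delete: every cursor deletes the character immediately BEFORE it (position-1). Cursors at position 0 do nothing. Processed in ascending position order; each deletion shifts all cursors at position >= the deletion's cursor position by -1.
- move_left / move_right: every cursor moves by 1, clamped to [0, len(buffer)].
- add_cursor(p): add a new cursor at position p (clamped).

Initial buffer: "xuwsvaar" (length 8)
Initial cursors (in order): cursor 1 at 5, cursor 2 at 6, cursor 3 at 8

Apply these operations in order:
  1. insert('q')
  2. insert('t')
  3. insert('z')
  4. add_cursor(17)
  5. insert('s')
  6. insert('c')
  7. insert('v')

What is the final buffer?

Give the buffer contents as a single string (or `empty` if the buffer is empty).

After op 1 (insert('q')): buffer="xuwsvqaqarq" (len 11), cursors c1@6 c2@8 c3@11, authorship .....1.2..3
After op 2 (insert('t')): buffer="xuwsvqtaqtarqt" (len 14), cursors c1@7 c2@10 c3@14, authorship .....11.22..33
After op 3 (insert('z')): buffer="xuwsvqtzaqtzarqtz" (len 17), cursors c1@8 c2@12 c3@17, authorship .....111.222..333
After op 4 (add_cursor(17)): buffer="xuwsvqtzaqtzarqtz" (len 17), cursors c1@8 c2@12 c3@17 c4@17, authorship .....111.222..333
After op 5 (insert('s')): buffer="xuwsvqtzsaqtzsarqtzss" (len 21), cursors c1@9 c2@14 c3@21 c4@21, authorship .....1111.2222..33334
After op 6 (insert('c')): buffer="xuwsvqtzscaqtzscarqtzsscc" (len 25), cursors c1@10 c2@16 c3@25 c4@25, authorship .....11111.22222..3333434
After op 7 (insert('v')): buffer="xuwsvqtzscvaqtzscvarqtzssccvv" (len 29), cursors c1@11 c2@18 c3@29 c4@29, authorship .....111111.222222..333343434

Answer: xuwsvqtzscvaqtzscvarqtzssccvv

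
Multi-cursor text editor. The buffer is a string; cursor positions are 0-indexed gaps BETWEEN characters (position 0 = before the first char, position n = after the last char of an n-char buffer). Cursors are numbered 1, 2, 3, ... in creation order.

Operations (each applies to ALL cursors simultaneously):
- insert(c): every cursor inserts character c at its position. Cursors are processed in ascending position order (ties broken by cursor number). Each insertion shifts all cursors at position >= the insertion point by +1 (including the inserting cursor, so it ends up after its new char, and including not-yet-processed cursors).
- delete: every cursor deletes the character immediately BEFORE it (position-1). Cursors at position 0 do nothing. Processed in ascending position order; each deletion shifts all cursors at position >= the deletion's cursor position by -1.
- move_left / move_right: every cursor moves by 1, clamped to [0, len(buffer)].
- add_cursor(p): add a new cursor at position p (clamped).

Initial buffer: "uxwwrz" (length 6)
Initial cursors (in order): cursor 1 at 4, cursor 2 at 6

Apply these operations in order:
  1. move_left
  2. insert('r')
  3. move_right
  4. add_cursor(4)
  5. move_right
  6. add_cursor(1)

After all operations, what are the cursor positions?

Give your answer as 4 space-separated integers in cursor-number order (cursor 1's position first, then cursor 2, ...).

Answer: 6 8 5 1

Derivation:
After op 1 (move_left): buffer="uxwwrz" (len 6), cursors c1@3 c2@5, authorship ......
After op 2 (insert('r')): buffer="uxwrwrrz" (len 8), cursors c1@4 c2@7, authorship ...1..2.
After op 3 (move_right): buffer="uxwrwrrz" (len 8), cursors c1@5 c2@8, authorship ...1..2.
After op 4 (add_cursor(4)): buffer="uxwrwrrz" (len 8), cursors c3@4 c1@5 c2@8, authorship ...1..2.
After op 5 (move_right): buffer="uxwrwrrz" (len 8), cursors c3@5 c1@6 c2@8, authorship ...1..2.
After op 6 (add_cursor(1)): buffer="uxwrwrrz" (len 8), cursors c4@1 c3@5 c1@6 c2@8, authorship ...1..2.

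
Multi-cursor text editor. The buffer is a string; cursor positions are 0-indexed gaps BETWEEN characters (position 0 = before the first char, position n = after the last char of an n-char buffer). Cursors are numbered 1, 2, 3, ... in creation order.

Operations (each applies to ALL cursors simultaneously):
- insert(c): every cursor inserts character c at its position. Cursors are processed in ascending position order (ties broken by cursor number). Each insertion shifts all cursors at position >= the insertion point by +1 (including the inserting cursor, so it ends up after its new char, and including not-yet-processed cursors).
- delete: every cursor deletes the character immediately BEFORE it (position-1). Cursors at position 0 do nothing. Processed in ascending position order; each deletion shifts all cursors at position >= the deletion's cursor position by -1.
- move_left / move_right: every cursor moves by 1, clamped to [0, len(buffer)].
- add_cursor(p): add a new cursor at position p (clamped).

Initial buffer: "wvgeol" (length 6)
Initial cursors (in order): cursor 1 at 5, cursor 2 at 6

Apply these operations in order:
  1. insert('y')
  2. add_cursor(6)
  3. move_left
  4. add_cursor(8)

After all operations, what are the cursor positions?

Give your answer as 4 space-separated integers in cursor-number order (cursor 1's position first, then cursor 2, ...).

Answer: 5 7 5 8

Derivation:
After op 1 (insert('y')): buffer="wvgeoyly" (len 8), cursors c1@6 c2@8, authorship .....1.2
After op 2 (add_cursor(6)): buffer="wvgeoyly" (len 8), cursors c1@6 c3@6 c2@8, authorship .....1.2
After op 3 (move_left): buffer="wvgeoyly" (len 8), cursors c1@5 c3@5 c2@7, authorship .....1.2
After op 4 (add_cursor(8)): buffer="wvgeoyly" (len 8), cursors c1@5 c3@5 c2@7 c4@8, authorship .....1.2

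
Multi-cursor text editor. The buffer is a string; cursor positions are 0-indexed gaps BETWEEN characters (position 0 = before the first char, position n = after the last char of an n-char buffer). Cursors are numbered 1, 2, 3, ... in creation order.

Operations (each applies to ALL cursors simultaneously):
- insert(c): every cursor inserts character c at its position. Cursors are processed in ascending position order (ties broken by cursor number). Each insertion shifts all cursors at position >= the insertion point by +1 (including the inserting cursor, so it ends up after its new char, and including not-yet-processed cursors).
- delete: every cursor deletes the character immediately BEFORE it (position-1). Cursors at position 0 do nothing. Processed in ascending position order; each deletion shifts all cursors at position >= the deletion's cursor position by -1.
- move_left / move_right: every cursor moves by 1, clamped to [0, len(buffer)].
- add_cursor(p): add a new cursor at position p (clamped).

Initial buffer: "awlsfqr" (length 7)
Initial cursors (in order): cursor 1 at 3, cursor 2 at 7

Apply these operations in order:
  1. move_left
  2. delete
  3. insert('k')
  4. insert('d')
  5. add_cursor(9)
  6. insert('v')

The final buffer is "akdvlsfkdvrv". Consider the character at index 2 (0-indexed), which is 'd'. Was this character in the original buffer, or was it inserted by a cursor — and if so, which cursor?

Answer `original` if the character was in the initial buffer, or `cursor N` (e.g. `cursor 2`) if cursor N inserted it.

After op 1 (move_left): buffer="awlsfqr" (len 7), cursors c1@2 c2@6, authorship .......
After op 2 (delete): buffer="alsfr" (len 5), cursors c1@1 c2@4, authorship .....
After op 3 (insert('k')): buffer="aklsfkr" (len 7), cursors c1@2 c2@6, authorship .1...2.
After op 4 (insert('d')): buffer="akdlsfkdr" (len 9), cursors c1@3 c2@8, authorship .11...22.
After op 5 (add_cursor(9)): buffer="akdlsfkdr" (len 9), cursors c1@3 c2@8 c3@9, authorship .11...22.
After op 6 (insert('v')): buffer="akdvlsfkdvrv" (len 12), cursors c1@4 c2@10 c3@12, authorship .111...222.3
Authorship (.=original, N=cursor N): . 1 1 1 . . . 2 2 2 . 3
Index 2: author = 1

Answer: cursor 1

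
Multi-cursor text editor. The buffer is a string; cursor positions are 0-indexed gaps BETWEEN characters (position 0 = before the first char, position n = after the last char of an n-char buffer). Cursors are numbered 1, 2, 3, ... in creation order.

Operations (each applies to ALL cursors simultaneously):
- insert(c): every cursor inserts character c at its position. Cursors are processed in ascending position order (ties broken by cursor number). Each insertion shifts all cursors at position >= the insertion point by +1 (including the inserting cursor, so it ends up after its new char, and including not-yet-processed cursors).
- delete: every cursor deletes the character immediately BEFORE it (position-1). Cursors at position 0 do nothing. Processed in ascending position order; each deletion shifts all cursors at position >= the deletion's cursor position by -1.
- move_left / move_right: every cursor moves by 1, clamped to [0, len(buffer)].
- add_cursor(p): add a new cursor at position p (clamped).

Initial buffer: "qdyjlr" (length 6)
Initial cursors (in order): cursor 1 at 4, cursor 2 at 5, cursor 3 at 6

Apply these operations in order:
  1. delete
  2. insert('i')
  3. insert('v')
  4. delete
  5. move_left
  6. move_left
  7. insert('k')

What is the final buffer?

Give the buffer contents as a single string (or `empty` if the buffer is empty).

Answer: qdyikkkii

Derivation:
After op 1 (delete): buffer="qdy" (len 3), cursors c1@3 c2@3 c3@3, authorship ...
After op 2 (insert('i')): buffer="qdyiii" (len 6), cursors c1@6 c2@6 c3@6, authorship ...123
After op 3 (insert('v')): buffer="qdyiiivvv" (len 9), cursors c1@9 c2@9 c3@9, authorship ...123123
After op 4 (delete): buffer="qdyiii" (len 6), cursors c1@6 c2@6 c3@6, authorship ...123
After op 5 (move_left): buffer="qdyiii" (len 6), cursors c1@5 c2@5 c3@5, authorship ...123
After op 6 (move_left): buffer="qdyiii" (len 6), cursors c1@4 c2@4 c3@4, authorship ...123
After op 7 (insert('k')): buffer="qdyikkkii" (len 9), cursors c1@7 c2@7 c3@7, authorship ...112323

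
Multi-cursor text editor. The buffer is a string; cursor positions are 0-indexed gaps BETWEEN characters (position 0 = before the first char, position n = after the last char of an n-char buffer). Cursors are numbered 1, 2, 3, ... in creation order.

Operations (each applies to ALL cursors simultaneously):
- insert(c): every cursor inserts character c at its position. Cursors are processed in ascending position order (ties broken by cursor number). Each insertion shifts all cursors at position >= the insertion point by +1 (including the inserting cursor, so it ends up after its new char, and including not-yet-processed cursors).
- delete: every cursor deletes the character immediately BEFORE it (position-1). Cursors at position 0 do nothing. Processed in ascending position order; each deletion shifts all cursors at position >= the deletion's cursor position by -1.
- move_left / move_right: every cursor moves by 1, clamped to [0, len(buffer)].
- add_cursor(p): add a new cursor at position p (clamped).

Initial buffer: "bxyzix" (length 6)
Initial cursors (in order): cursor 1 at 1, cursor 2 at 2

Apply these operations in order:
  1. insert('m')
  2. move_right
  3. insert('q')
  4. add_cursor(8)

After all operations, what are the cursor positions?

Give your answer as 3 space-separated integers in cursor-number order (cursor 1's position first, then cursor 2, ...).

Answer: 4 7 8

Derivation:
After op 1 (insert('m')): buffer="bmxmyzix" (len 8), cursors c1@2 c2@4, authorship .1.2....
After op 2 (move_right): buffer="bmxmyzix" (len 8), cursors c1@3 c2@5, authorship .1.2....
After op 3 (insert('q')): buffer="bmxqmyqzix" (len 10), cursors c1@4 c2@7, authorship .1.12.2...
After op 4 (add_cursor(8)): buffer="bmxqmyqzix" (len 10), cursors c1@4 c2@7 c3@8, authorship .1.12.2...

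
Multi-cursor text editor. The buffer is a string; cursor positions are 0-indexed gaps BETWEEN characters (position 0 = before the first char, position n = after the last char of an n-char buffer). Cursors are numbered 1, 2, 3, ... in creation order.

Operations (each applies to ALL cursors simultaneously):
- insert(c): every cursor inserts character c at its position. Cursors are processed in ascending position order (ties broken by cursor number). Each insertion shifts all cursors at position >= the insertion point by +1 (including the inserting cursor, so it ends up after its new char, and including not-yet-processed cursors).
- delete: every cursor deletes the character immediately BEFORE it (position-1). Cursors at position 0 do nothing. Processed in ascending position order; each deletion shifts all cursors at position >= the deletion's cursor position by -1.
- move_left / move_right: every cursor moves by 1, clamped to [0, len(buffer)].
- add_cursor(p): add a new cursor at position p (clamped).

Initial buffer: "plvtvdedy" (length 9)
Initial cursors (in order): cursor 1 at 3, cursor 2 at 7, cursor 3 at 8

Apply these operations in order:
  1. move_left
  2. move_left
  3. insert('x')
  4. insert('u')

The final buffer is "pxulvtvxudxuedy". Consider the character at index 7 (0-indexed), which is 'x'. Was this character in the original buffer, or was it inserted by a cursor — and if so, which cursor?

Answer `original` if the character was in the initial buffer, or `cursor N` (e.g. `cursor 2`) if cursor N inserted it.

After op 1 (move_left): buffer="plvtvdedy" (len 9), cursors c1@2 c2@6 c3@7, authorship .........
After op 2 (move_left): buffer="plvtvdedy" (len 9), cursors c1@1 c2@5 c3@6, authorship .........
After op 3 (insert('x')): buffer="pxlvtvxdxedy" (len 12), cursors c1@2 c2@7 c3@9, authorship .1....2.3...
After op 4 (insert('u')): buffer="pxulvtvxudxuedy" (len 15), cursors c1@3 c2@9 c3@12, authorship .11....22.33...
Authorship (.=original, N=cursor N): . 1 1 . . . . 2 2 . 3 3 . . .
Index 7: author = 2

Answer: cursor 2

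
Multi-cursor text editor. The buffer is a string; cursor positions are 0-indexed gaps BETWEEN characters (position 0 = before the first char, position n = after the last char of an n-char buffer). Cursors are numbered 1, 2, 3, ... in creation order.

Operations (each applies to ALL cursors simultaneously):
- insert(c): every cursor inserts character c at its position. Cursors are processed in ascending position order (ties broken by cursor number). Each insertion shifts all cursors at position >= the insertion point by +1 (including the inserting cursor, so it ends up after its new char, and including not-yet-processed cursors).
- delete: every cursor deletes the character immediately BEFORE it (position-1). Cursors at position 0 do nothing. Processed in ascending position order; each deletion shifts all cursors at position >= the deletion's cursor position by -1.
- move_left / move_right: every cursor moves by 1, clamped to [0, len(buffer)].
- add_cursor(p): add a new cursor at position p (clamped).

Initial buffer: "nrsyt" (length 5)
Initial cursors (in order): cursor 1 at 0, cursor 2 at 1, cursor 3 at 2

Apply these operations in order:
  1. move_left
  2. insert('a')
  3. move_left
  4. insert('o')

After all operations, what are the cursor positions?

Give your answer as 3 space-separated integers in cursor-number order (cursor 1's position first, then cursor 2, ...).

Answer: 3 3 6

Derivation:
After op 1 (move_left): buffer="nrsyt" (len 5), cursors c1@0 c2@0 c3@1, authorship .....
After op 2 (insert('a')): buffer="aanarsyt" (len 8), cursors c1@2 c2@2 c3@4, authorship 12.3....
After op 3 (move_left): buffer="aanarsyt" (len 8), cursors c1@1 c2@1 c3@3, authorship 12.3....
After op 4 (insert('o')): buffer="aooanoarsyt" (len 11), cursors c1@3 c2@3 c3@6, authorship 1122.33....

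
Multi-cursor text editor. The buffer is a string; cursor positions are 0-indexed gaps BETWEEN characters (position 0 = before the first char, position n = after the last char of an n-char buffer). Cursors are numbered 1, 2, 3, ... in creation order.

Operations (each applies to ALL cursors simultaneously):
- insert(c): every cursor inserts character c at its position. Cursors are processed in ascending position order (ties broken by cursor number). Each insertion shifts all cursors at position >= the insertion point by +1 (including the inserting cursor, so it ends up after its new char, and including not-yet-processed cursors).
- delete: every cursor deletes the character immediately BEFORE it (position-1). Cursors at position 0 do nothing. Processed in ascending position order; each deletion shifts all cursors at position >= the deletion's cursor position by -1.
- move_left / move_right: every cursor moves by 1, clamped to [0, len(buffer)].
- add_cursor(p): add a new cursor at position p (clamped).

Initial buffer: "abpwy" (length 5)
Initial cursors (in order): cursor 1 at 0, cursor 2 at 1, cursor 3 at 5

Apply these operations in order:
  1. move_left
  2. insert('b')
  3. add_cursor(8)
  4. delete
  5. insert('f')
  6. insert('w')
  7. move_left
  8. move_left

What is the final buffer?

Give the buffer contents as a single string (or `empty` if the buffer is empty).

After op 1 (move_left): buffer="abpwy" (len 5), cursors c1@0 c2@0 c3@4, authorship .....
After op 2 (insert('b')): buffer="bbabpwby" (len 8), cursors c1@2 c2@2 c3@7, authorship 12....3.
After op 3 (add_cursor(8)): buffer="bbabpwby" (len 8), cursors c1@2 c2@2 c3@7 c4@8, authorship 12....3.
After op 4 (delete): buffer="abpw" (len 4), cursors c1@0 c2@0 c3@4 c4@4, authorship ....
After op 5 (insert('f')): buffer="ffabpwff" (len 8), cursors c1@2 c2@2 c3@8 c4@8, authorship 12....34
After op 6 (insert('w')): buffer="ffwwabpwffww" (len 12), cursors c1@4 c2@4 c3@12 c4@12, authorship 1212....3434
After op 7 (move_left): buffer="ffwwabpwffww" (len 12), cursors c1@3 c2@3 c3@11 c4@11, authorship 1212....3434
After op 8 (move_left): buffer="ffwwabpwffww" (len 12), cursors c1@2 c2@2 c3@10 c4@10, authorship 1212....3434

Answer: ffwwabpwffww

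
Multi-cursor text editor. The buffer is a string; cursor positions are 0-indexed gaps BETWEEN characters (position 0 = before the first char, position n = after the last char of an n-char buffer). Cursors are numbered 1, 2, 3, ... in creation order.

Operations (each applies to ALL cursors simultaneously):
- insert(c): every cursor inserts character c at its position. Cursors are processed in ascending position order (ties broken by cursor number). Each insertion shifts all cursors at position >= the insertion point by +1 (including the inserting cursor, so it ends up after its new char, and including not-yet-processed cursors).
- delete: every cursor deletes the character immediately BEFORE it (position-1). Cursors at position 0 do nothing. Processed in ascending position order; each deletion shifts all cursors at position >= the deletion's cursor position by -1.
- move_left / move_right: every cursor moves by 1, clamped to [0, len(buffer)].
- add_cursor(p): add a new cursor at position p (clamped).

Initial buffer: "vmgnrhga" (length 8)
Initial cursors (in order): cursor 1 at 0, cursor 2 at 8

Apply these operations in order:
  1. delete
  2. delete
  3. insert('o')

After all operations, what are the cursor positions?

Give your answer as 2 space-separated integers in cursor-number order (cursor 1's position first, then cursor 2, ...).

After op 1 (delete): buffer="vmgnrhg" (len 7), cursors c1@0 c2@7, authorship .......
After op 2 (delete): buffer="vmgnrh" (len 6), cursors c1@0 c2@6, authorship ......
After op 3 (insert('o')): buffer="ovmgnrho" (len 8), cursors c1@1 c2@8, authorship 1......2

Answer: 1 8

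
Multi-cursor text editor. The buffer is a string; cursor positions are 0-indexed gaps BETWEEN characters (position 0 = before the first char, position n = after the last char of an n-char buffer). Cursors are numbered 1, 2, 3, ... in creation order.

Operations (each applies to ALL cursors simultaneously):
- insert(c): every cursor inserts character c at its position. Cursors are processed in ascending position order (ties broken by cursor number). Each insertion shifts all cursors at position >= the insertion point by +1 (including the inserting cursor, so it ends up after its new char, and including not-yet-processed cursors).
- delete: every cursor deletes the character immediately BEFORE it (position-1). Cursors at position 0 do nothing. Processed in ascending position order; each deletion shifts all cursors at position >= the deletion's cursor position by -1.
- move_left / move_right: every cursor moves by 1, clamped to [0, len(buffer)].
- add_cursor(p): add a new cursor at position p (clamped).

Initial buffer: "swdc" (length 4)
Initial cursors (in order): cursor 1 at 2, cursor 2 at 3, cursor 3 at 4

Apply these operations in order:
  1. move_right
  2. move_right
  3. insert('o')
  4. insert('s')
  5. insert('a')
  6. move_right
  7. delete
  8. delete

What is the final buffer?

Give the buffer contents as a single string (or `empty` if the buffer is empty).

Answer: swdcooo

Derivation:
After op 1 (move_right): buffer="swdc" (len 4), cursors c1@3 c2@4 c3@4, authorship ....
After op 2 (move_right): buffer="swdc" (len 4), cursors c1@4 c2@4 c3@4, authorship ....
After op 3 (insert('o')): buffer="swdcooo" (len 7), cursors c1@7 c2@7 c3@7, authorship ....123
After op 4 (insert('s')): buffer="swdcooosss" (len 10), cursors c1@10 c2@10 c3@10, authorship ....123123
After op 5 (insert('a')): buffer="swdcooosssaaa" (len 13), cursors c1@13 c2@13 c3@13, authorship ....123123123
After op 6 (move_right): buffer="swdcooosssaaa" (len 13), cursors c1@13 c2@13 c3@13, authorship ....123123123
After op 7 (delete): buffer="swdcooosss" (len 10), cursors c1@10 c2@10 c3@10, authorship ....123123
After op 8 (delete): buffer="swdcooo" (len 7), cursors c1@7 c2@7 c3@7, authorship ....123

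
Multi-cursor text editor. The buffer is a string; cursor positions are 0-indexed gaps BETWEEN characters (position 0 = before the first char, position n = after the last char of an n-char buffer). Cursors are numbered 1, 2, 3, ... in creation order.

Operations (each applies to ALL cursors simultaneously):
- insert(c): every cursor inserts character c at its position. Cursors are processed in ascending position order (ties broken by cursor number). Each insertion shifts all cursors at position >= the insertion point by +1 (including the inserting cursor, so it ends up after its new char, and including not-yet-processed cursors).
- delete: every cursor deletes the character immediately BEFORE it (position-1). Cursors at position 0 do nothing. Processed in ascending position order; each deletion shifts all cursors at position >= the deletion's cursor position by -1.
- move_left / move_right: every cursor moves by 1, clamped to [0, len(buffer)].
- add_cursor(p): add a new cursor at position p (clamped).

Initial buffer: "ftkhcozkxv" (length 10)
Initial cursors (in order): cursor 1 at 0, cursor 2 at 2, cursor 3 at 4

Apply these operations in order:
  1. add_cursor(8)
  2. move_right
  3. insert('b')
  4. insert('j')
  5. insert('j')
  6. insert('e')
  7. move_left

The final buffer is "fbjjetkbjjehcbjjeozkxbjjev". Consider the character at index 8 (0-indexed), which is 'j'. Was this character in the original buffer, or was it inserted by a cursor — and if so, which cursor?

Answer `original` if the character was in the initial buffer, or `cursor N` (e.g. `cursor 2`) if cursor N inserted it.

After op 1 (add_cursor(8)): buffer="ftkhcozkxv" (len 10), cursors c1@0 c2@2 c3@4 c4@8, authorship ..........
After op 2 (move_right): buffer="ftkhcozkxv" (len 10), cursors c1@1 c2@3 c3@5 c4@9, authorship ..........
After op 3 (insert('b')): buffer="fbtkbhcbozkxbv" (len 14), cursors c1@2 c2@5 c3@8 c4@13, authorship .1..2..3....4.
After op 4 (insert('j')): buffer="fbjtkbjhcbjozkxbjv" (len 18), cursors c1@3 c2@7 c3@11 c4@17, authorship .11..22..33....44.
After op 5 (insert('j')): buffer="fbjjtkbjjhcbjjozkxbjjv" (len 22), cursors c1@4 c2@9 c3@14 c4@21, authorship .111..222..333....444.
After op 6 (insert('e')): buffer="fbjjetkbjjehcbjjeozkxbjjev" (len 26), cursors c1@5 c2@11 c3@17 c4@25, authorship .1111..2222..3333....4444.
After op 7 (move_left): buffer="fbjjetkbjjehcbjjeozkxbjjev" (len 26), cursors c1@4 c2@10 c3@16 c4@24, authorship .1111..2222..3333....4444.
Authorship (.=original, N=cursor N): . 1 1 1 1 . . 2 2 2 2 . . 3 3 3 3 . . . . 4 4 4 4 .
Index 8: author = 2

Answer: cursor 2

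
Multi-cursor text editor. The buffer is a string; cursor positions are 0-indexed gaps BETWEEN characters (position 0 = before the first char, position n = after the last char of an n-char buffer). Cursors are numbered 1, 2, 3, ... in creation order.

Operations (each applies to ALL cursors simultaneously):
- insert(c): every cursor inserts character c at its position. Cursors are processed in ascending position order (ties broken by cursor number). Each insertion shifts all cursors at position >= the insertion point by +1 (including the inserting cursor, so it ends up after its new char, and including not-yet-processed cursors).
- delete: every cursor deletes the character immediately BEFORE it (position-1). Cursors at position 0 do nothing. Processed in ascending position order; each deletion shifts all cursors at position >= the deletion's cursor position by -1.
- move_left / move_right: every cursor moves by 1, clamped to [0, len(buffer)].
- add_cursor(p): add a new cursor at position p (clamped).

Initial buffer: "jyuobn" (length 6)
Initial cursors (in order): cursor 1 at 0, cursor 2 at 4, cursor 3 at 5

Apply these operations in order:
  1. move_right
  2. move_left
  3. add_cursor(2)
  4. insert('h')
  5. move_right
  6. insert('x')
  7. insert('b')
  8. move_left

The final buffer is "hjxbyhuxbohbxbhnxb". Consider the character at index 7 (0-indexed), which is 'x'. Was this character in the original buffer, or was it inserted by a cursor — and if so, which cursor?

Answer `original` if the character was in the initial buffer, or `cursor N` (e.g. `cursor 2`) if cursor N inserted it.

After op 1 (move_right): buffer="jyuobn" (len 6), cursors c1@1 c2@5 c3@6, authorship ......
After op 2 (move_left): buffer="jyuobn" (len 6), cursors c1@0 c2@4 c3@5, authorship ......
After op 3 (add_cursor(2)): buffer="jyuobn" (len 6), cursors c1@0 c4@2 c2@4 c3@5, authorship ......
After op 4 (insert('h')): buffer="hjyhuohbhn" (len 10), cursors c1@1 c4@4 c2@7 c3@9, authorship 1..4..2.3.
After op 5 (move_right): buffer="hjyhuohbhn" (len 10), cursors c1@2 c4@5 c2@8 c3@10, authorship 1..4..2.3.
After op 6 (insert('x')): buffer="hjxyhuxohbxhnx" (len 14), cursors c1@3 c4@7 c2@11 c3@14, authorship 1.1.4.4.2.23.3
After op 7 (insert('b')): buffer="hjxbyhuxbohbxbhnxb" (len 18), cursors c1@4 c4@9 c2@14 c3@18, authorship 1.11.4.44.2.223.33
After op 8 (move_left): buffer="hjxbyhuxbohbxbhnxb" (len 18), cursors c1@3 c4@8 c2@13 c3@17, authorship 1.11.4.44.2.223.33
Authorship (.=original, N=cursor N): 1 . 1 1 . 4 . 4 4 . 2 . 2 2 3 . 3 3
Index 7: author = 4

Answer: cursor 4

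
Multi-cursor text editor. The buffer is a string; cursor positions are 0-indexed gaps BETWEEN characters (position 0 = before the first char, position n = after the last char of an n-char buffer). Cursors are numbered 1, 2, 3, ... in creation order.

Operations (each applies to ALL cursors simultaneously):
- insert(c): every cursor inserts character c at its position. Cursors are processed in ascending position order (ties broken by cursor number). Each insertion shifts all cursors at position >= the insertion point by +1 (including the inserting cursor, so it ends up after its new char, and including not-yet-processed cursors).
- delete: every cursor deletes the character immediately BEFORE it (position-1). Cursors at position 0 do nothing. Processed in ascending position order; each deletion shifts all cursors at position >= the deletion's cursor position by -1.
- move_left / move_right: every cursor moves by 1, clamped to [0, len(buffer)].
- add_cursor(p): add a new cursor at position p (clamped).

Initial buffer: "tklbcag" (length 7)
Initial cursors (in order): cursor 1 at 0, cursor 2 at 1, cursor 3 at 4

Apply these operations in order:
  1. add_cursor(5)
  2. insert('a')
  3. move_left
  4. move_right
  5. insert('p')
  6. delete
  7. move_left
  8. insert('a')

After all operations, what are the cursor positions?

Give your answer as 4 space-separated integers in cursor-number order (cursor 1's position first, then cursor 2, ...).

After op 1 (add_cursor(5)): buffer="tklbcag" (len 7), cursors c1@0 c2@1 c3@4 c4@5, authorship .......
After op 2 (insert('a')): buffer="ataklbacaag" (len 11), cursors c1@1 c2@3 c3@7 c4@9, authorship 1.2...3.4..
After op 3 (move_left): buffer="ataklbacaag" (len 11), cursors c1@0 c2@2 c3@6 c4@8, authorship 1.2...3.4..
After op 4 (move_right): buffer="ataklbacaag" (len 11), cursors c1@1 c2@3 c3@7 c4@9, authorship 1.2...3.4..
After op 5 (insert('p')): buffer="aptapklbapcapag" (len 15), cursors c1@2 c2@5 c3@10 c4@13, authorship 11.22...33.44..
After op 6 (delete): buffer="ataklbacaag" (len 11), cursors c1@1 c2@3 c3@7 c4@9, authorship 1.2...3.4..
After op 7 (move_left): buffer="ataklbacaag" (len 11), cursors c1@0 c2@2 c3@6 c4@8, authorship 1.2...3.4..
After op 8 (insert('a')): buffer="aataaklbaacaaag" (len 15), cursors c1@1 c2@4 c3@9 c4@12, authorship 11.22...33.44..

Answer: 1 4 9 12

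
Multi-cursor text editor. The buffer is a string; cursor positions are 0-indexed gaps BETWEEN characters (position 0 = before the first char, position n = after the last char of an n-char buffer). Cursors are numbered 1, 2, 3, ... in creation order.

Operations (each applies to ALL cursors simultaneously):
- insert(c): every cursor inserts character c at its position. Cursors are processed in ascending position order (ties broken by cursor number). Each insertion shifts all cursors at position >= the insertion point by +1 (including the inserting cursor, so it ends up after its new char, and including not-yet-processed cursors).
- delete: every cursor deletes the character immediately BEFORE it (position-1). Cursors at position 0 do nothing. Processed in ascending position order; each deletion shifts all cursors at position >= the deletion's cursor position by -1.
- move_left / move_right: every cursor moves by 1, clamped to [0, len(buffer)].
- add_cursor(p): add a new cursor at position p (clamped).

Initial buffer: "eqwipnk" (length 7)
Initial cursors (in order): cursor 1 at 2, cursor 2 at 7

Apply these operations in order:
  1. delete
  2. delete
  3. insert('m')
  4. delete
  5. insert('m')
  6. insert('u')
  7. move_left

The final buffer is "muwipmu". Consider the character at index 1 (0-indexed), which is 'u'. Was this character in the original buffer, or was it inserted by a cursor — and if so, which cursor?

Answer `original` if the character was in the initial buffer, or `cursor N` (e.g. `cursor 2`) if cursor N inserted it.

After op 1 (delete): buffer="ewipn" (len 5), cursors c1@1 c2@5, authorship .....
After op 2 (delete): buffer="wip" (len 3), cursors c1@0 c2@3, authorship ...
After op 3 (insert('m')): buffer="mwipm" (len 5), cursors c1@1 c2@5, authorship 1...2
After op 4 (delete): buffer="wip" (len 3), cursors c1@0 c2@3, authorship ...
After op 5 (insert('m')): buffer="mwipm" (len 5), cursors c1@1 c2@5, authorship 1...2
After op 6 (insert('u')): buffer="muwipmu" (len 7), cursors c1@2 c2@7, authorship 11...22
After op 7 (move_left): buffer="muwipmu" (len 7), cursors c1@1 c2@6, authorship 11...22
Authorship (.=original, N=cursor N): 1 1 . . . 2 2
Index 1: author = 1

Answer: cursor 1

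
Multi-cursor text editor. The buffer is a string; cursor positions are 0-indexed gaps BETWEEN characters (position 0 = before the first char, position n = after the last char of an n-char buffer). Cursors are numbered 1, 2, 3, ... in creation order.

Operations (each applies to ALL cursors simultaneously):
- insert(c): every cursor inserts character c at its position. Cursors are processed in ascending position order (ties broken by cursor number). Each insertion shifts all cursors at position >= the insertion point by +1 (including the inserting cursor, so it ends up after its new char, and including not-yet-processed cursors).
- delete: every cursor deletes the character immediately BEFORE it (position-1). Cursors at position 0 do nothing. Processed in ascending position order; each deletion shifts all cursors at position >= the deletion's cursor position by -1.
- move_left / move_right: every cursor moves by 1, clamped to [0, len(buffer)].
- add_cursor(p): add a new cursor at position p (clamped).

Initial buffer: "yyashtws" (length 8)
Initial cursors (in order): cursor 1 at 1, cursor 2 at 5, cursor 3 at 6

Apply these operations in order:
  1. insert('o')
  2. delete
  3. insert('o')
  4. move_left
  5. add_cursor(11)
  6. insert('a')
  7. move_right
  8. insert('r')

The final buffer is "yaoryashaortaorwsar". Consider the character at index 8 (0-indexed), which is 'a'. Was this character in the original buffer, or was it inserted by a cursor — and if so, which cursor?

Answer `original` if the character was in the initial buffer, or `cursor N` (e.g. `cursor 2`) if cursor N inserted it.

Answer: cursor 2

Derivation:
After op 1 (insert('o')): buffer="yoyashotows" (len 11), cursors c1@2 c2@7 c3@9, authorship .1....2.3..
After op 2 (delete): buffer="yyashtws" (len 8), cursors c1@1 c2@5 c3@6, authorship ........
After op 3 (insert('o')): buffer="yoyashotows" (len 11), cursors c1@2 c2@7 c3@9, authorship .1....2.3..
After op 4 (move_left): buffer="yoyashotows" (len 11), cursors c1@1 c2@6 c3@8, authorship .1....2.3..
After op 5 (add_cursor(11)): buffer="yoyashotows" (len 11), cursors c1@1 c2@6 c3@8 c4@11, authorship .1....2.3..
After op 6 (insert('a')): buffer="yaoyashaotaowsa" (len 15), cursors c1@2 c2@8 c3@11 c4@15, authorship .11....22.33..4
After op 7 (move_right): buffer="yaoyashaotaowsa" (len 15), cursors c1@3 c2@9 c3@12 c4@15, authorship .11....22.33..4
After op 8 (insert('r')): buffer="yaoryashaortaorwsar" (len 19), cursors c1@4 c2@11 c3@15 c4@19, authorship .111....222.333..44
Authorship (.=original, N=cursor N): . 1 1 1 . . . . 2 2 2 . 3 3 3 . . 4 4
Index 8: author = 2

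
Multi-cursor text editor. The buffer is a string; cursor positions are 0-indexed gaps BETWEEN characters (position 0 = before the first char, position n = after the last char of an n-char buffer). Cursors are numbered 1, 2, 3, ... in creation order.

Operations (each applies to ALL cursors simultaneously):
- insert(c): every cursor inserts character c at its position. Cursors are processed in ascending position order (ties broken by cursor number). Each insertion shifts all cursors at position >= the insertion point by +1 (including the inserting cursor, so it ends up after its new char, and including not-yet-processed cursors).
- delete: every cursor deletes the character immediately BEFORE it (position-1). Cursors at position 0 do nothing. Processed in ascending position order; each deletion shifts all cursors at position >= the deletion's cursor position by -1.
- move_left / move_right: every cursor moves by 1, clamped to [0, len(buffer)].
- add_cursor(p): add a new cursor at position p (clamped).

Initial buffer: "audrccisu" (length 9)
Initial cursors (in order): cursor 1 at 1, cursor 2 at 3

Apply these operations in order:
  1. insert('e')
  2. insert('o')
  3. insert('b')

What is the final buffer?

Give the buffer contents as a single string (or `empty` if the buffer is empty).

After op 1 (insert('e')): buffer="aeuderccisu" (len 11), cursors c1@2 c2@5, authorship .1..2......
After op 2 (insert('o')): buffer="aeoudeorccisu" (len 13), cursors c1@3 c2@7, authorship .11..22......
After op 3 (insert('b')): buffer="aeobudeobrccisu" (len 15), cursors c1@4 c2@9, authorship .111..222......

Answer: aeobudeobrccisu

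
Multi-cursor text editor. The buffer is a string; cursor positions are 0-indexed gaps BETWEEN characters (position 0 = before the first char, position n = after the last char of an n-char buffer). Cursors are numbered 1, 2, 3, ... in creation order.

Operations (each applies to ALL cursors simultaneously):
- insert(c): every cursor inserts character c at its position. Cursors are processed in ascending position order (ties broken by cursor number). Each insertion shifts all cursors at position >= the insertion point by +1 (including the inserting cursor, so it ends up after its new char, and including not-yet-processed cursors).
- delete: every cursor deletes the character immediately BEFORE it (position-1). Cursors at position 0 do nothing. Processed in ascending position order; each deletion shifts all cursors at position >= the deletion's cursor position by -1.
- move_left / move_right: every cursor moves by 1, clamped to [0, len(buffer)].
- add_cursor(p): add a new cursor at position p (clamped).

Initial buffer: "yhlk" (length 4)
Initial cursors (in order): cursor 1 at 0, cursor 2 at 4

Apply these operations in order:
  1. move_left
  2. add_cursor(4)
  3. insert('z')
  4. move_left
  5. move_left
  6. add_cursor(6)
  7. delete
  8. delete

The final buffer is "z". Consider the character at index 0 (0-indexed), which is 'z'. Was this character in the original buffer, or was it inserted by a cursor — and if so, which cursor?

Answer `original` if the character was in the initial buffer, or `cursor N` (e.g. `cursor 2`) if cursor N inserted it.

Answer: cursor 3

Derivation:
After op 1 (move_left): buffer="yhlk" (len 4), cursors c1@0 c2@3, authorship ....
After op 2 (add_cursor(4)): buffer="yhlk" (len 4), cursors c1@0 c2@3 c3@4, authorship ....
After op 3 (insert('z')): buffer="zyhlzkz" (len 7), cursors c1@1 c2@5 c3@7, authorship 1...2.3
After op 4 (move_left): buffer="zyhlzkz" (len 7), cursors c1@0 c2@4 c3@6, authorship 1...2.3
After op 5 (move_left): buffer="zyhlzkz" (len 7), cursors c1@0 c2@3 c3@5, authorship 1...2.3
After op 6 (add_cursor(6)): buffer="zyhlzkz" (len 7), cursors c1@0 c2@3 c3@5 c4@6, authorship 1...2.3
After op 7 (delete): buffer="zylz" (len 4), cursors c1@0 c2@2 c3@3 c4@3, authorship 1..3
After op 8 (delete): buffer="z" (len 1), cursors c1@0 c2@0 c3@0 c4@0, authorship 3
Authorship (.=original, N=cursor N): 3
Index 0: author = 3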